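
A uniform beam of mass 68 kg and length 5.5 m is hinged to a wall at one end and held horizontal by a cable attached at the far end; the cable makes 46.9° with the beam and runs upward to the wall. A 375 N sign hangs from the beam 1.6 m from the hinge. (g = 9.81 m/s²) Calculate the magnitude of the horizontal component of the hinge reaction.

Take torques about the hinge: T sin 46.9° · 5.5 = 68×9.81×2.75 + 375×1.6 = 2434.5 N·m.
So T = 2434.5 / (0.7302 × 5.5) = 606.21 N.
ΣF_x = 0: H_x = T cos 46.9° = 414.21 N.

H_x ≈ 414 N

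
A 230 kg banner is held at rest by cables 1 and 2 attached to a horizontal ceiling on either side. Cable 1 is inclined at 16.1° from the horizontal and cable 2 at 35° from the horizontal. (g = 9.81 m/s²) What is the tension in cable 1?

Weight W = 230 × 9.81 = 2256 N acts straight down.
Horizontal: T_1 cos 16.1° = T_2 cos 35°  →  T_2 = 1.173 T_1.
Vertical: T_1 sin 16.1° + T_2 sin 35° = 2256.
Substituting the horizontal relation into the vertical equation gives 0.9501 T_1 = 2256, so T_1 = 2375 N.

T_1 ≈ 2370 N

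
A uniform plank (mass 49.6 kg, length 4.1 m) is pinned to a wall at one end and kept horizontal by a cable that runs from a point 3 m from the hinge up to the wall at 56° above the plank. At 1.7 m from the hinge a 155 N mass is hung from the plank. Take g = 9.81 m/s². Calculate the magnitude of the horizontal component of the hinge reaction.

H_x ≈ 284 N

Take torques about the hinge: T sin 56° · 3 = 49.6×9.81×2.05 + 155×1.7 = 1261 N·m.
So T = 1261 / (0.8290 × 3) = 507.01 N.
ΣF_x = 0: H_x = T cos 56° = 283.51 N.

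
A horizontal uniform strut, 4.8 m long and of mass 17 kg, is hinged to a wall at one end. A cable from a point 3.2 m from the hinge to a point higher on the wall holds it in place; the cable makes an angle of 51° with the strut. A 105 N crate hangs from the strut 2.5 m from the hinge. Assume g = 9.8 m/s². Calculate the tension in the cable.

T ≈ 266 N

Take torques about the hinge: T sin 51° · 3.2 = 17×9.8×2.4 + 105×2.5 = 662.34 N·m.
So T = 662.34 / (0.7771 × 3.2) = 266.34 N.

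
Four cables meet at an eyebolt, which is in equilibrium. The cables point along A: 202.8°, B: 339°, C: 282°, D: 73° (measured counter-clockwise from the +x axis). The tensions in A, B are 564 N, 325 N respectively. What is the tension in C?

Resolve: ΣF_x = 564 cos 202.8° + 325 cos 339° + T_C cos 282° + T_D cos 73° = 0.
        ΣF_y = 564 sin 202.8° + 325 sin 339° + T_C sin 282° + T_D sin 73° = 0.
The known terms sum to (-216.5, -335) N, so 0.2079 T_C + 0.2924 T_D = 216.5 and -0.9781 T_C + 0.9563 T_D = 335.
Solving simultaneously: T_C = 225 N, T_D = 580.5 N.

T_C ≈ 225 N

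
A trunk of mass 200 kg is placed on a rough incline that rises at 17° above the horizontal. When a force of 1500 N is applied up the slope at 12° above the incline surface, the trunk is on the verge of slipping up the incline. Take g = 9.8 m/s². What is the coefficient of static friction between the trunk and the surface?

On the verge of sliding up the incline, friction is at its maximum μN and acts down the slope.
Perpendicular to incline: N = W cos 17° − P sin 12° = 1874 − 311.9 = 1562 N.
Along incline: P cos 12° − μN = W sin 17° → μ = −(W sin 17° − P cos 12°) / N = 0.5723.

μ ≈ 0.572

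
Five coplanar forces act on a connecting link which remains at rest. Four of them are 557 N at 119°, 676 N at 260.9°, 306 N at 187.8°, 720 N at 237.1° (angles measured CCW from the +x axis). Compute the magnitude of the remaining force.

Sum the known components: ΣF_x = -1071 N, ΣF_y = -826.4 N.
For equilibrium the remaining force must supply (−ΣF_x, −ΣF_y) = (1071, 826.4) N.
Magnitude = √((1071)² + (826.4)²) = 1353 N; direction = atan2(826.4, 1071) = 37.6°.

F ≈ 1350 N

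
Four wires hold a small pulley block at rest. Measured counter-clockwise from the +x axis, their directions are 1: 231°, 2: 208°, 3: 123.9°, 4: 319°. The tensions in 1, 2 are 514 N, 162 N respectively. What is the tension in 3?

Resolve: ΣF_x = 514 cos 231° + 162 cos 208° + T_3 cos 123.9° + T_4 cos 319° = 0.
        ΣF_y = 514 sin 231° + 162 sin 208° + T_3 sin 123.9° + T_4 sin 319° = 0.
The known terms sum to (-466.5, -475.5) N, so -0.5577 T_3 + 0.7547 T_4 = 466.5 and 0.8300 T_3 − 0.6561 T_4 = 475.5.
Solving simultaneously: T_3 = 2552 N, T_4 = 2504 N.

T_3 ≈ 2550 N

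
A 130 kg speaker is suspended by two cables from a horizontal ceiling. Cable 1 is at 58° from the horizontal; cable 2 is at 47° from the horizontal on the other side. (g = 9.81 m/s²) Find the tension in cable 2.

Weight W = 130 × 9.81 = 1275 N acts straight down.
Horizontal: T_1 cos 58° = T_2 cos 47°  →  T_1 = 1.287 T_2.
Vertical: T_1 sin 58° + T_2 sin 47° = 1275.
Substituting the horizontal relation into the vertical equation gives 1.823 T_2 = 1275, so T_2 = 699.6 N.

T_2 ≈ 700 N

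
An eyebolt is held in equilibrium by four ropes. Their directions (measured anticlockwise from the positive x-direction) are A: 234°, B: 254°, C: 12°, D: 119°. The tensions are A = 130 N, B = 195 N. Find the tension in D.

Resolve: ΣF_x = 130 cos 234° + 195 cos 254° + T_C cos 12° + T_D cos 119° = 0.
        ΣF_y = 130 sin 234° + 195 sin 254° + T_C sin 12° + T_D sin 119° = 0.
The known terms sum to (-130.2, -292.6) N, so 0.9781 T_C − 0.4848 T_D = 130.2 and 0.2079 T_C + 0.8746 T_D = 292.6.
Solving simultaneously: T_C = 267.4 N, T_D = 271 N.

T_D ≈ 271 N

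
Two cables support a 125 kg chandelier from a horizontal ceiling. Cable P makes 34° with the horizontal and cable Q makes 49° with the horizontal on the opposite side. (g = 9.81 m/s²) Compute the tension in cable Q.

Weight W = 125 × 9.81 = 1226 N acts straight down.
Horizontal: T_P cos 34° = T_Q cos 49°  →  T_P = 0.7914 T_Q.
Vertical: T_P sin 34° + T_Q sin 49° = 1226.
Substituting the horizontal relation into the vertical equation gives 1.197 T_Q = 1226, so T_Q = 1024 N.

T_Q ≈ 1020 N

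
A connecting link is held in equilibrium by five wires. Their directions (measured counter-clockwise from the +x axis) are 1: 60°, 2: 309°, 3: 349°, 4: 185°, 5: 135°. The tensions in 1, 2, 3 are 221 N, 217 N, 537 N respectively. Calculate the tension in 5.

T_5 ≈ 192 N

Resolve: ΣF_x = 221 cos 60° + 217 cos 309° + 537 cos 349° + T_4 cos 185° + T_5 cos 135° = 0.
        ΣF_y = 221 sin 60° + 217 sin 309° + 537 sin 349° + T_4 sin 185° + T_5 sin 135° = 0.
The known terms sum to (774.2, -79.71) N, so -0.9962 T_4 − 0.7071 T_5 = -774.2 and -0.0872 T_4 + 0.7071 T_5 = 79.71.
Solving simultaneously: T_4 = 641.1 N, T_5 = 191.7 N.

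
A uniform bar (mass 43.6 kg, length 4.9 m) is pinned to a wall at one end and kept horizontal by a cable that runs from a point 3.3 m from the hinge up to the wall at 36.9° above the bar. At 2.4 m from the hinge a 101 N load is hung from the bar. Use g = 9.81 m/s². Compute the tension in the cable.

T ≈ 651 N

Take torques about the hinge: T sin 36.9° · 3.3 = 43.6×9.81×2.45 + 101×2.4 = 1290.3 N·m.
So T = 1290.3 / (0.6004 × 3.3) = 651.21 N.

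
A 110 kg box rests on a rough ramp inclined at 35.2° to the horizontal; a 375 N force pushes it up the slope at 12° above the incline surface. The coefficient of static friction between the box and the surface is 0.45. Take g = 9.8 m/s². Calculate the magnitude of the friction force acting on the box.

Axes along / perpendicular to the incline. W sin 35.2° = 621.4 N down-slope; W cos 35.2° = 880.9 N into the surface.
Perpendicular: N = W cos 35.2° − P sin 12° = 880.9 − 77.97 = 802.9 N.
Along incline: P cos 12° + f = W sin 35.2° (friction acts up-slope) → f = 621.4 − 366.8 = 254.6 N.
|f| = 254.6 N ≤ μN = 361.3 N, so the box is indeed static.

f ≈ 255 N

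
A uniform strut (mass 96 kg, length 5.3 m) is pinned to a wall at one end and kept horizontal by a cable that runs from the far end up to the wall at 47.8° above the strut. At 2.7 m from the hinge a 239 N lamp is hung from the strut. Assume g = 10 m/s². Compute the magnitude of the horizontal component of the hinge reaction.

H_x ≈ 546 N

Take torques about the hinge: T sin 47.8° · 5.3 = 96×10×2.65 + 239×2.7 = 3189.3 N·m.
So T = 3189.3 / (0.7408 × 5.3) = 812.3 N.
ΣF_x = 0: H_x = T cos 47.8° = 545.64 N.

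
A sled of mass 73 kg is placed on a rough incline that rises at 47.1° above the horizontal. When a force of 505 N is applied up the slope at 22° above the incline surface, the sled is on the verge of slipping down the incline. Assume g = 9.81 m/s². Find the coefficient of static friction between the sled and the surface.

On the verge of sliding down the incline, friction is at its maximum μN and acts up the slope.
Perpendicular to incline: N = W cos 47.1° − P sin 22° = 487.5 − 189.2 = 298.3 N.
Along incline: P cos 22° + μN = W sin 47.1° → μ = (W sin 47.1° − P cos 22°) / N = 0.189.

μ ≈ 0.189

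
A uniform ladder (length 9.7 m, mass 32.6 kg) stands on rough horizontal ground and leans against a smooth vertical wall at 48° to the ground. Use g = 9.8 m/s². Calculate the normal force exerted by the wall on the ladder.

Torques about the foot: N_wall · 9.7 sin 48° = 32.6×9.8×4.85 cos 48° → N_wall = 143.83 N.

N_wall ≈ 144 N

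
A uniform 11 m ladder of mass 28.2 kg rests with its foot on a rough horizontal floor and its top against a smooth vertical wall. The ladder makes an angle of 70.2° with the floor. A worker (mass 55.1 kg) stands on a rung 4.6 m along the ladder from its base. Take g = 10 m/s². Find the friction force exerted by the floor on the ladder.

Torques about the foot: N_wall · 11 sin 70.2° = 28.2×10×5.5 cos 70.2° + 55.1×10×4.6 cos 70.2° → N_wall = 133.72 N.
ΣF_x = 0: f_floor = N_wall = 133.72 N.

f ≈ 134 N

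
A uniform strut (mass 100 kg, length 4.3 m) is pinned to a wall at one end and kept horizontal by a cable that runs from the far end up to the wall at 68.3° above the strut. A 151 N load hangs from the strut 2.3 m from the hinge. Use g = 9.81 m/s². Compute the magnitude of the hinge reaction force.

|H| ≈ 605 N

Take torques about the hinge: T sin 68.3° · 4.3 = 100×9.81×2.15 + 151×2.3 = 2456.4 N·m.
So T = 2456.4 / (0.9291 × 4.3) = 614.84 N.
ΣF_x = 0: H_x = T cos 68.3° = 227.33 N.
ΣF_y = 0: H_y = (100×9.81 + 151) − T sin 68.3° = 1132 − 571.27 = 560.73 N.
|H| = √(H_x² + H_y²) = √((227.33)² + (560.73)²) = 605.06 N.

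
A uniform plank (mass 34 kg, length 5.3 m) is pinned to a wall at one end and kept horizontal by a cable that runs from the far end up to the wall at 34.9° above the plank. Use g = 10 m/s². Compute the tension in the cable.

T ≈ 297 N

Take torques about the hinge: T sin 34.9° · 5.3 = 34×10×2.65 = 901 N·m.
So T = 901 / (0.5721 × 5.3) = 297.13 N.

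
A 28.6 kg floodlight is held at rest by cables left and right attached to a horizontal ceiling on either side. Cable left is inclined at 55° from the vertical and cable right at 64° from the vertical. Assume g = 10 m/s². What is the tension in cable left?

T_left ≈ 294 N

Angles from the horizontal: cable left is 90° − 55° = 35°, cable right is 90° − 64° = 26°.
Weight W = 28.6 × 10 = 286 N acts straight down.
Horizontal: T_left cos 35° = T_right cos 26°  →  T_right = 0.9114 T_left.
Vertical: T_left sin 35° + T_right sin 26° = 286.
Substituting the horizontal relation into the vertical equation gives 0.9731 T_left = 286, so T_left = 293.9 N.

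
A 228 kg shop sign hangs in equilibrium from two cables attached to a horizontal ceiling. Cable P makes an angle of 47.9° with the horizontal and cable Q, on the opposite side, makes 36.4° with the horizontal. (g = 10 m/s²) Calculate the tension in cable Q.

T_Q ≈ 1540 N

Weight W = 228 × 10 = 2280 N acts straight down.
Horizontal: T_P cos 47.9° = T_Q cos 36.4°  →  T_P = 1.201 T_Q.
Vertical: T_P sin 47.9° + T_Q sin 36.4° = 2280.
Substituting the horizontal relation into the vertical equation gives 1.484 T_Q = 2280, so T_Q = 1536 N.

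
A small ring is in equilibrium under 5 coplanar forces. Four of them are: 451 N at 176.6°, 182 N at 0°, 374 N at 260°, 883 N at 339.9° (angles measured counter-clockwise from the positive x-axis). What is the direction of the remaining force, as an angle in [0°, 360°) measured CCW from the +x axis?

Sum the known components: ΣF_x = 496.1 N, ΣF_y = -645 N.
For equilibrium the remaining force must supply (−ΣF_x, −ΣF_y) = (-496.1, 645) N.
Magnitude = √((-496.1)² + (645)²) = 813.7 N; direction = atan2(645, -496.1) = 127.6°.

θ ≈ 128°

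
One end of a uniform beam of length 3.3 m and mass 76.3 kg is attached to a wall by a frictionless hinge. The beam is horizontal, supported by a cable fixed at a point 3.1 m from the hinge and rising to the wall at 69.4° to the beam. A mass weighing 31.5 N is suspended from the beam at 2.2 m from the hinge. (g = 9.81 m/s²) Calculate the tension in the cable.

Take torques about the hinge: T sin 69.4° · 3.1 = 76.3×9.81×1.65 + 31.5×2.2 = 1304.3 N·m.
So T = 1304.3 / (0.9361 × 3.1) = 449.49 N.

T ≈ 449 N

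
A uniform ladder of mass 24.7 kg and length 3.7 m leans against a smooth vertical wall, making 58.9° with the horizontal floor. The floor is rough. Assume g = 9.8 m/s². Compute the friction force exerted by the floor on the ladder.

Torques about the foot: N_wall · 3.7 sin 58.9° = 24.7×9.8×1.85 cos 58.9° → N_wall = 73.01 N.
ΣF_x = 0: f_floor = N_wall = 73.01 N.

f ≈ 73 N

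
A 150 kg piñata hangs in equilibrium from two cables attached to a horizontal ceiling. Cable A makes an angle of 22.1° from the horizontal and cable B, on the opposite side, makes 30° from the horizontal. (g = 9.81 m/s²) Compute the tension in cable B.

T_B ≈ 1730 N

Weight W = 150 × 9.81 = 1472 N acts straight down.
Horizontal: T_A cos 22.1° = T_B cos 30°  →  T_A = 0.9347 T_B.
Vertical: T_A sin 22.1° + T_B sin 30° = 1472.
Substituting the horizontal relation into the vertical equation gives 0.8517 T_B = 1472, so T_B = 1728 N.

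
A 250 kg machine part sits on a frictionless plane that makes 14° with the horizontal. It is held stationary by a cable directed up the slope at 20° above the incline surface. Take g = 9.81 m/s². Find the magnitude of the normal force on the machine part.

Take axes along and perpendicular to the incline. Weight components: W sin 14° = 593.3 N down-slope, W cos 14° = 2380 N into the surface.
Along incline: T cos 20° = W sin 14° → T = 631.4 N.
Perpendicular: N = W cos 14° − T sin 20° = 2164 N.

N ≈ 2160 N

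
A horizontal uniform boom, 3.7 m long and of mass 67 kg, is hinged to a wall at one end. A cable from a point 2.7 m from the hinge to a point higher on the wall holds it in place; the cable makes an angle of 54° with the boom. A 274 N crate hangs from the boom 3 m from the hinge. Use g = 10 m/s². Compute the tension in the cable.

Take torques about the hinge: T sin 54° · 2.7 = 67×10×1.85 + 274×3 = 2061.5 N·m.
So T = 2061.5 / (0.8090 × 2.7) = 943.76 N.

T ≈ 944 N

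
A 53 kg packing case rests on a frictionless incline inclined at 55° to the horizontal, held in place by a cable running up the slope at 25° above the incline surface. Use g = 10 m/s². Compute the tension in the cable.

T ≈ 479 N

Take axes along and perpendicular to the incline. Weight components: W sin 55° = 434.2 N down-slope, W cos 55° = 304 N into the surface.
Along incline: T cos 25° = W sin 55° → T = 479 N.
Perpendicular: N = W cos 55° − T sin 25° = 101.5 N.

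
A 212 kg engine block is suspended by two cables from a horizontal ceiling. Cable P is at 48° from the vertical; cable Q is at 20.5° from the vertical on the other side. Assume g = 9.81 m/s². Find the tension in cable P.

T_P ≈ 783 N

Angles from the horizontal: cable P is 90° − 48° = 42°, cable Q is 90° − 20.5° = 69.5°.
Weight W = 212 × 9.81 = 2080 N acts straight down.
Horizontal: T_P cos 42° = T_Q cos 69.5°  →  T_Q = 2.122 T_P.
Vertical: T_P sin 42° + T_Q sin 69.5° = 2080.
Substituting the horizontal relation into the vertical equation gives 2.657 T_P = 2080, so T_P = 782.8 N.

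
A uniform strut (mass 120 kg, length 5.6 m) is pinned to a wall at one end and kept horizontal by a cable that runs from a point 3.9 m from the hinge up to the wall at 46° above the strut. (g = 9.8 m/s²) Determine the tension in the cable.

T ≈ 1170 N

Take torques about the hinge: T sin 46° · 3.9 = 120×9.8×2.8 = 3292.8 N·m.
So T = 3292.8 / (0.7193 × 3.9) = 1173.7 N.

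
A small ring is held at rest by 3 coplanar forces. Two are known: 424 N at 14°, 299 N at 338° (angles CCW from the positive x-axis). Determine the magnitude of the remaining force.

Sum the known components: ΣF_x = 688.6 N, ΣF_y = -9.432 N.
For equilibrium the remaining force must supply (−ΣF_x, −ΣF_y) = (-688.6, 9.432) N.
Magnitude = √((-688.6)² + (9.432)²) = 688.7 N; direction = atan2(9.432, -688.6) = 179.2°.

F ≈ 689 N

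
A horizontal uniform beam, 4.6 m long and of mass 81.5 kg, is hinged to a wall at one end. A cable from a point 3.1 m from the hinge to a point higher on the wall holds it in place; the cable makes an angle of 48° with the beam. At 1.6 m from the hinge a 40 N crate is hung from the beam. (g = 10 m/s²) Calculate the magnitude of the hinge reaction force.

|H| ≈ 608 N

Take torques about the hinge: T sin 48° · 3.1 = 81.5×10×2.3 + 40×1.6 = 1938.5 N·m.
So T = 1938.5 / (0.7431 × 3.1) = 841.45 N.
ΣF_x = 0: H_x = T cos 48° = 563.04 N.
ΣF_y = 0: H_y = (81.5×10 + 40) − T sin 48° = 855 − 625.32 = 229.68 N.
|H| = √(H_x² + H_y²) = √((563.04)² + (229.68)²) = 608.09 N.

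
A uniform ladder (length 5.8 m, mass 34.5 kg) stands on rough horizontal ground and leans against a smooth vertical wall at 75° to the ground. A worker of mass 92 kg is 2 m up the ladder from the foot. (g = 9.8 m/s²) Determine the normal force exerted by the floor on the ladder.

ΣF_y = 0: N_floor = 34.5×9.8 + 92×9.8 = 1239.7 N.

N_floor ≈ 1240 N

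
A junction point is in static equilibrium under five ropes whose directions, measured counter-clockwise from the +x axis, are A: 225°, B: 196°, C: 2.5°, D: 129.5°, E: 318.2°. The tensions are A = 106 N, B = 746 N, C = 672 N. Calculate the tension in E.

T_E ≈ 1670 N

Resolve: ΣF_x = 106 cos 225° + 746 cos 196° + 672 cos 2.5° + T_D cos 129.5° + T_E cos 318.2° = 0.
        ΣF_y = 106 sin 225° + 746 sin 196° + 672 sin 2.5° + T_D sin 129.5° + T_E sin 318.2° = 0.
The known terms sum to (-120.7, -251.3) N, so -0.6361 T_D + 0.7455 T_E = 120.7 and 0.7716 T_D − 0.6665 T_E = 251.3.
Solving simultaneously: T_D = 1770 N, T_E = 1672 N.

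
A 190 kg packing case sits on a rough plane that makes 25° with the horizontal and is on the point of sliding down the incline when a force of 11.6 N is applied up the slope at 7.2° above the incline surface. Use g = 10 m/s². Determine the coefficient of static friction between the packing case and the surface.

μ ≈ 0.460

On the verge of sliding down the incline, friction is at its maximum μN and acts up the slope.
Perpendicular to incline: N = W cos 25° − P sin 7.2° = 1722 − 1.454 = 1721 N.
Along incline: P cos 7.2° + μN = W sin 25° → μ = (W sin 25° − P cos 7.2°) / N = 0.46.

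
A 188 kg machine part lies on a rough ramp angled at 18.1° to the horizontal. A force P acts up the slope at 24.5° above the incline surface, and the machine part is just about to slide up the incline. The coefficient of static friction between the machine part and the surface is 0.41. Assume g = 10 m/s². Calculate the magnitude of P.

P ≈ 1220 N

On the verge of sliding up the incline, friction equals μN and acts down the slope.
Perpendicular: N + P sin 24.5° = W cos 18.1° = 1787 N.
Along incline: P cos 24.5° = W sin 18.1° + μN  with W sin 18.1° = 584.1 N.
Solving the pair for P and N: P = 1219 N, N = 1281 N (and f = μN = 525.4 N).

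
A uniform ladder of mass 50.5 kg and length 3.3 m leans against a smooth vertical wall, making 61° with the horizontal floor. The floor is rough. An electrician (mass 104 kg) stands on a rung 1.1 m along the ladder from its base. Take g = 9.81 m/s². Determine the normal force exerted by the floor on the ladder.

ΣF_y = 0: N_floor = 50.5×9.81 + 104×9.81 = 1515.6 N.

N_floor ≈ 1520 N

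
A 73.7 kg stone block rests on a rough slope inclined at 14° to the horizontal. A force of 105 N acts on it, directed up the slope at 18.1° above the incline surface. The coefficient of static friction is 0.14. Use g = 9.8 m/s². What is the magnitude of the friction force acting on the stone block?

Axes along / perpendicular to the incline. W sin 14° = 174.7 N down-slope; W cos 14° = 700.8 N into the surface.
Perpendicular: N = W cos 14° − P sin 18.1° = 700.8 − 32.62 = 668.2 N.
Along incline: P cos 18.1° + f = W sin 14° (friction acts up-slope) → f = 174.7 − 99.8 = 74.93 N.
|f| = 74.93 N ≤ μN = 93.55 N, so the stone block is indeed static.

f ≈ 74.9 N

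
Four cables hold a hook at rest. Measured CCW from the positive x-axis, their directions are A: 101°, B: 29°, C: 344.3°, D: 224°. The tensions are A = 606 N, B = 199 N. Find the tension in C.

Resolve: ΣF_x = 606 cos 101° + 199 cos 29° + T_C cos 344.3° + T_D cos 224° = 0.
        ΣF_y = 606 sin 101° + 199 sin 29° + T_C sin 344.3° + T_D sin 224° = 0.
The known terms sum to (58.42, 691.3) N, so 0.9627 T_C − 0.7193 T_D = -58.42 and -0.2706 T_C − 0.6947 T_D = -691.3.
Solving simultaneously: T_C = 529 N, T_D = 789.2 N.

T_C ≈ 529 N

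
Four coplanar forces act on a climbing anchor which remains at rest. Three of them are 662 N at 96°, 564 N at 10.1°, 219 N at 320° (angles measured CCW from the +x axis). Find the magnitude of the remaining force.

F ≈ 899 N

Sum the known components: ΣF_x = 653.8 N, ΣF_y = 616.5 N.
For equilibrium the remaining force must supply (−ΣF_x, −ΣF_y) = (-653.8, -616.5) N.
Magnitude = √((-653.8)² + (-616.5)²) = 898.7 N; direction = atan2(-616.5, -653.8) = 223.3°.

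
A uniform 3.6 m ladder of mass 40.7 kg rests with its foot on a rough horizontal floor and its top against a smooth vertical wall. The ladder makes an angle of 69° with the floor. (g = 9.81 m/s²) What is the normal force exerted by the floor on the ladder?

N_floor ≈ 399 N

ΣF_y = 0: N_floor = 40.7×9.81 = 399.27 N.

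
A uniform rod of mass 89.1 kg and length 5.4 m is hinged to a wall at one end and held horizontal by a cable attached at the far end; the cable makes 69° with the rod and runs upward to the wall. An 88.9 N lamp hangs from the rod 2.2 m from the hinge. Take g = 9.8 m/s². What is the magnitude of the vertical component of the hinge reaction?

|H_y| ≈ 489 N

Take torques about the hinge: T sin 69° · 5.4 = 89.1×9.8×2.7 + 88.9×2.2 = 2553.2 N·m.
So T = 2553.2 / (0.9336 × 5.4) = 506.45 N.
ΣF_y = 0: H_y = (89.1×9.8 + 88.9) − T sin 69° = 962.08 − 472.81 = 489.27 N.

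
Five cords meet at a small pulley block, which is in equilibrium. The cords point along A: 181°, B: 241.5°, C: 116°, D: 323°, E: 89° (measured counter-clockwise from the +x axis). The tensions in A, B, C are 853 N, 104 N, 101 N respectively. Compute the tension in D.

Resolve: ΣF_x = 853 cos 181° + 104 cos 241.5° + 101 cos 116° + T_D cos 323° + T_E cos 89° = 0.
        ΣF_y = 853 sin 181° + 104 sin 241.5° + 101 sin 116° + T_D sin 323° + T_E sin 89° = 0.
The known terms sum to (-946.8, -15.51) N, so 0.7986 T_D + 0.0175 T_E = 946.8 and -0.6018 T_D + 0.9998 T_E = 15.51.
Solving simultaneously: T_D = 1170 N, T_E = 719.6 N.

T_D ≈ 1170 N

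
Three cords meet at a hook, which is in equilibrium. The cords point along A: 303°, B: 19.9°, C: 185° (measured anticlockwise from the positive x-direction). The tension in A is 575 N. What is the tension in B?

Resolve: ΣF_x = 575 cos 303° + T_B cos 19.9° + T_C cos 185° = 0.
        ΣF_y = 575 sin 303° + T_B sin 19.9° + T_C sin 185° = 0.
The known terms sum to (313.2, -482.2) N, so 0.9403 T_B − 0.9962 T_C = -313.2 and 0.3404 T_B − 0.0872 T_C = 482.2.
Solving simultaneously: T_B = 1974 N, T_C = 2178 N.

T_B ≈ 1970 N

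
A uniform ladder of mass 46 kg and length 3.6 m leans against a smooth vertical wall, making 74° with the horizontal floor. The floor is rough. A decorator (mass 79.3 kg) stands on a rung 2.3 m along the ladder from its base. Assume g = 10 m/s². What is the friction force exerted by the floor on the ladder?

Torques about the foot: N_wall · 3.6 sin 74° = 46×10×1.8 cos 74° + 79.3×10×2.3 cos 74° → N_wall = 211.23 N.
ΣF_x = 0: f_floor = N_wall = 211.23 N.

f ≈ 211 N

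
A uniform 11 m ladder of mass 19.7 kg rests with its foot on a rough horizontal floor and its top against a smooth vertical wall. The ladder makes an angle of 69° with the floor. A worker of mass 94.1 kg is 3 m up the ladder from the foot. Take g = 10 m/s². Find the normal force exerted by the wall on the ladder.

Torques about the foot: N_wall · 11 sin 69° = 19.7×10×5.5 cos 69° + 94.1×10×3 cos 69° → N_wall = 136.32 N.

N_wall ≈ 136 N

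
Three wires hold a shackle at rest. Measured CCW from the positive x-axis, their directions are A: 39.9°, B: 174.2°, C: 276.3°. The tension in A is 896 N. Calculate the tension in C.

Resolve: ΣF_x = 896 cos 39.9° + T_B cos 174.2° + T_C cos 276.3° = 0.
        ΣF_y = 896 sin 39.9° + T_B sin 174.2° + T_C sin 276.3° = 0.
The known terms sum to (687.4, 574.7) N, so -0.9949 T_B + 0.1097 T_C = -687.4 and 0.1011 T_B − 0.9940 T_C = -574.7.
Solving simultaneously: T_B = 763.3 N, T_C = 655.8 N.

T_C ≈ 656 N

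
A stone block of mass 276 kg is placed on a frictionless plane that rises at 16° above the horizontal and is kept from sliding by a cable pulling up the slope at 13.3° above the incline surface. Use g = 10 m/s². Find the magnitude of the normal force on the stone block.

N ≈ 2470 N

Take axes along and perpendicular to the incline. Weight components: W sin 16° = 760.8 N down-slope, W cos 16° = 2653 N into the surface.
Along incline: T cos 13.3° = W sin 16° → T = 781.7 N.
Perpendicular: N = W cos 16° − T sin 13.3° = 2473 N.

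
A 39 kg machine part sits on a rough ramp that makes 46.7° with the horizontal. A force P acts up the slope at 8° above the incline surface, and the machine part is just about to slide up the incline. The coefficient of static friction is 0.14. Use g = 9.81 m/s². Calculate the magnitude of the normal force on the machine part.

On the verge of sliding up the incline, friction equals μN and acts down the slope.
Perpendicular: N + P sin 8° = W cos 46.7° = 262.4 N.
Along incline: P cos 8° = W sin 46.7° + μN  with W sin 46.7° = 278.4 N.
Solving the pair for P and N: P = 312.1 N, N = 218.9 N (and f = μN = 30.65 N).

N ≈ 219 N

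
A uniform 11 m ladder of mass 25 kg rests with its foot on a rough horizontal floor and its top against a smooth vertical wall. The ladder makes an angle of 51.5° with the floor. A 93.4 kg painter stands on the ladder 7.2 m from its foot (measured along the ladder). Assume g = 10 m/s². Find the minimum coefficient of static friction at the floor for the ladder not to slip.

μ_min ≈ 0.495

ΣF_y = 0: N_floor = 25×10 + 93.4×10 = 1184 N.
Torques about the foot: N_wall · 11 sin 51.5° = 25×10×5.5 cos 51.5° + 93.4×10×7.2 cos 51.5° → N_wall = 585.72 N.
ΣF_x = 0: f_floor = N_wall = 585.72 N.
μ_min = f_floor / N_floor = 585.72 / 1184 = 0.4947.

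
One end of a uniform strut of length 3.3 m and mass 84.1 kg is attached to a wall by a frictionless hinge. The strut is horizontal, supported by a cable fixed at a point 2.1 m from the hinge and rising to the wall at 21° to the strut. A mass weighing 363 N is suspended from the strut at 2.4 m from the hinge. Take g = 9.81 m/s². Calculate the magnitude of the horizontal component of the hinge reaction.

Take torques about the hinge: T sin 21° · 2.1 = 84.1×9.81×1.65 + 363×2.4 = 2232.5 N·m.
So T = 2232.5 / (0.3584 × 2.1) = 2966.5 N.
ΣF_x = 0: H_x = T cos 21° = 2769.4 N.

H_x ≈ 2770 N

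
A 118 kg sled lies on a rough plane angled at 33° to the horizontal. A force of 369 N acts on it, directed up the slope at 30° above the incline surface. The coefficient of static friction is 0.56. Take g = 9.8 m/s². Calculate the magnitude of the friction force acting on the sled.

Axes along / perpendicular to the incline. W sin 33° = 629.8 N down-slope; W cos 33° = 969.8 N into the surface.
Perpendicular: N = W cos 33° − P sin 30° = 969.8 − 184.5 = 785.3 N.
Along incline: P cos 30° + f = W sin 33° (friction acts up-slope) → f = 629.8 − 319.6 = 310.3 N.
|f| = 310.3 N ≤ μN = 439.8 N, so the sled is indeed static.

f ≈ 310 N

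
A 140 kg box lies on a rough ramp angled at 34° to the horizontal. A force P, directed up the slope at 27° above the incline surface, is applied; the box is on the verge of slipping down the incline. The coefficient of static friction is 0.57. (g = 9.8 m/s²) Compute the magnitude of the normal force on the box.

On the verge of sliding down the incline, friction equals μN and acts up the slope.
Perpendicular: N + P sin 27° = W cos 34° = 1137 N.
Along incline: P cos 27° + μN = W sin 34° with W sin 34° = 767.2 N.
Solving the pair for P and N: P = 188 N, N = 1052 N (and f = μN = 599.7 N).

N ≈ 1050 N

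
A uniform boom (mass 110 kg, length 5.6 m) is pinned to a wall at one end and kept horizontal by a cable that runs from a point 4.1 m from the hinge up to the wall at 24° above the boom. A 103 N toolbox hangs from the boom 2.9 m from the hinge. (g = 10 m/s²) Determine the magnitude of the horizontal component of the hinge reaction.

H_x ≈ 1850 N

Take torques about the hinge: T sin 24° · 4.1 = 110×10×2.8 + 103×2.9 = 3378.7 N·m.
So T = 3378.7 / (0.4067 × 4.1) = 2026.1 N.
ΣF_x = 0: H_x = T cos 24° = 1850.9 N.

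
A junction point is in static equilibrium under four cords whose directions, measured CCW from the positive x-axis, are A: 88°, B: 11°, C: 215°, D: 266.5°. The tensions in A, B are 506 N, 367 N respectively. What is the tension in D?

Resolve: ΣF_x = 506 cos 88° + 367 cos 11° + T_C cos 215° + T_D cos 266.5° = 0.
        ΣF_y = 506 sin 88° + 367 sin 11° + T_C sin 215° + T_D sin 266.5° = 0.
The known terms sum to (377.9, 575.7) N, so -0.8192 T_C − 0.0610 T_D = -377.9 and -0.5736 T_C − 0.9981 T_D = -575.7.
Solving simultaneously: T_C = 437.1 N, T_D = 325.6 N.

T_D ≈ 326 N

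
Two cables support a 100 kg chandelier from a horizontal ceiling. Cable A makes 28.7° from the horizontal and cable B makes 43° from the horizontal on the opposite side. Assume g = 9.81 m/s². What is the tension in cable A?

T_A ≈ 756 N

Weight W = 100 × 9.81 = 981 N acts straight down.
Horizontal: T_A cos 28.7° = T_B cos 43°  →  T_B = 1.199 T_A.
Vertical: T_A sin 28.7° + T_B sin 43° = 981.
Substituting the horizontal relation into the vertical equation gives 1.298 T_A = 981, so T_A = 755.7 N.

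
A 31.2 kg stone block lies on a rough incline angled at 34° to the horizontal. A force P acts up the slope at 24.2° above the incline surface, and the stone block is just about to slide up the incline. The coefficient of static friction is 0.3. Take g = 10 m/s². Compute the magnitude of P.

P ≈ 244 N

On the verge of sliding up the incline, friction equals μN and acts down the slope.
Perpendicular: N + P sin 24.2° = W cos 34° = 258.7 N.
Along incline: P cos 24.2° = W sin 34° + μN  with W sin 34° = 174.5 N.
Solving the pair for P and N: P = 243.5 N, N = 158.8 N (and f = μN = 47.65 N).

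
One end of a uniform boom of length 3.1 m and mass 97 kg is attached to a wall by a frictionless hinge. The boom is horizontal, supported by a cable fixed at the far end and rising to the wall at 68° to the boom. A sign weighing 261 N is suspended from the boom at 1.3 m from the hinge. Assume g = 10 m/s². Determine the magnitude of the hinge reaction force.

Take torques about the hinge: T sin 68° · 3.1 = 97×10×1.55 + 261×1.3 = 1842.8 N·m.
So T = 1842.8 / (0.9272 × 3.1) = 641.14 N.
ΣF_x = 0: H_x = T cos 68° = 240.17 N.
ΣF_y = 0: H_y = (97×10 + 261) − T sin 68° = 1231 − 594.45 = 636.55 N.
|H| = √(H_x² + H_y²) = √((240.17)² + (636.55)²) = 680.35 N.

|H| ≈ 680 N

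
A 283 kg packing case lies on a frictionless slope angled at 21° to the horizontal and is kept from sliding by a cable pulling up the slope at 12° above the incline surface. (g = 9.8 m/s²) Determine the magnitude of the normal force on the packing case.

N ≈ 2380 N

Take axes along and perpendicular to the incline. Weight components: W sin 21° = 993.9 N down-slope, W cos 21° = 2589 N into the surface.
Along incline: T cos 12° = W sin 21° → T = 1016 N.
Perpendicular: N = W cos 21° − T sin 12° = 2378 N.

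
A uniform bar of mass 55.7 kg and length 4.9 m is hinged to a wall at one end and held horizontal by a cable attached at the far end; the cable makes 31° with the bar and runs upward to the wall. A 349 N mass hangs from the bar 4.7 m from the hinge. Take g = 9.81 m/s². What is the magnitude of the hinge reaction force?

Take torques about the hinge: T sin 31° · 4.9 = 55.7×9.81×2.45 + 349×4.7 = 2979 N·m.
So T = 2979 / (0.5150 × 4.9) = 1180.4 N.
ΣF_x = 0: H_x = T cos 31° = 1011.8 N.
ΣF_y = 0: H_y = (55.7×9.81 + 349) − T sin 31° = 895.42 − 607.96 = 287.45 N.
|H| = √(H_x² + H_y²) = √((1011.8)² + (287.45)²) = 1051.9 N.

|H| ≈ 1050 N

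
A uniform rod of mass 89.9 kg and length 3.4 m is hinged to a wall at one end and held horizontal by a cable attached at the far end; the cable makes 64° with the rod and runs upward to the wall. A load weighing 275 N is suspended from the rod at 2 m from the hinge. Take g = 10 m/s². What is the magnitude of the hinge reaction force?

|H| ≈ 637 N

Take torques about the hinge: T sin 64° · 3.4 = 89.9×10×1.7 + 275×2 = 2078.3 N·m.
So T = 2078.3 / (0.8988 × 3.4) = 680.09 N.
ΣF_x = 0: H_x = T cos 64° = 298.13 N.
ΣF_y = 0: H_y = (89.9×10 + 275) − T sin 64° = 1174 − 611.26 = 562.74 N.
|H| = √(H_x² + H_y²) = √((298.13)² + (562.74)²) = 636.83 N.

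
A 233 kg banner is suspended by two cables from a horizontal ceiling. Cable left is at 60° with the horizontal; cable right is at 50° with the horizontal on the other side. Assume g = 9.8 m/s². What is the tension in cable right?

Weight W = 233 × 9.8 = 2283 N acts straight down.
Horizontal: T_left cos 60° = T_right cos 50°  →  T_left = 1.286 T_right.
Vertical: T_left sin 60° + T_right sin 50° = 2283.
Substituting the horizontal relation into the vertical equation gives 1.879 T_right = 2283, so T_right = 1215 N.

T_right ≈ 1210 N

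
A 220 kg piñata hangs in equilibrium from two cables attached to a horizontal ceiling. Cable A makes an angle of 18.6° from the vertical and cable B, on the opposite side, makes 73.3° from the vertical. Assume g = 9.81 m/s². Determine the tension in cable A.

T_A ≈ 2070 N

Angles from the horizontal: cable A is 90° − 18.6° = 71.4°, cable B is 90° − 73.3° = 16.7°.
Weight W = 220 × 9.81 = 2158 N acts straight down.
Horizontal: T_A cos 71.4° = T_B cos 16.7°  →  T_B = 0.333 T_A.
Vertical: T_A sin 71.4° + T_B sin 16.7° = 2158.
Substituting the horizontal relation into the vertical equation gives 1.043 T_A = 2158, so T_A = 2068 N.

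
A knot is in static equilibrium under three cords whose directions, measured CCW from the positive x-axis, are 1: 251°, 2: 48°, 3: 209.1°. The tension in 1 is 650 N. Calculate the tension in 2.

Resolve: ΣF_x = 650 cos 251° + T_2 cos 48° + T_3 cos 209.1° = 0.
        ΣF_y = 650 sin 251° + T_2 sin 48° + T_3 sin 209.1° = 0.
The known terms sum to (-211.6, -614.6) N, so 0.6691 T_2 − 0.8738 T_3 = 211.6 and 0.7431 T_2 − 0.4863 T_3 = 614.6.
Solving simultaneously: T_2 = 1340 N, T_3 = 784.1 N.

T_2 ≈ 1340 N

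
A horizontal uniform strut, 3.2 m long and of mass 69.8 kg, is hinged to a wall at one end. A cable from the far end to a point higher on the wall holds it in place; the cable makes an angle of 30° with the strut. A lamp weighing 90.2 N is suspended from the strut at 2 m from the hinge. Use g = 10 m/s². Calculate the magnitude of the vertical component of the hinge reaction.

|H_y| ≈ 383 N

Take torques about the hinge: T sin 30° · 3.2 = 69.8×10×1.6 + 90.2×2 = 1297.2 N·m.
So T = 1297.2 / (0.5000 × 3.2) = 810.75 N.
ΣF_y = 0: H_y = (69.8×10 + 90.2) − T sin 30° = 788.2 − 405.38 = 382.83 N.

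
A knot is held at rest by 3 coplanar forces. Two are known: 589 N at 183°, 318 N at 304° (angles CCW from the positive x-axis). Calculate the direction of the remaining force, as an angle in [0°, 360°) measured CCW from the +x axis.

θ ≈ 35.7°

Sum the known components: ΣF_x = -410.4 N, ΣF_y = -294.5 N.
For equilibrium the remaining force must supply (−ΣF_x, −ΣF_y) = (410.4, 294.5) N.
Magnitude = √((410.4)² + (294.5)²) = 505.1 N; direction = atan2(294.5, 410.4) = 35.7°.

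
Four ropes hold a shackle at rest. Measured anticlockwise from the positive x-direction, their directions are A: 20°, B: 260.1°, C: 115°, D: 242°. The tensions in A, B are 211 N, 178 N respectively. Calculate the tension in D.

Resolve: ΣF_x = 211 cos 20° + 178 cos 260.1° + T_C cos 115° + T_D cos 242° = 0.
        ΣF_y = 211 sin 20° + 178 sin 260.1° + T_C sin 115° + T_D sin 242° = 0.
The known terms sum to (167.7, -103.2) N, so -0.4226 T_C − 0.4695 T_D = -167.7 and 0.9063 T_C − 0.8829 T_D = 103.2.
Solving simultaneously: T_C = 246 N, T_D = 135.7 N.

T_D ≈ 136 N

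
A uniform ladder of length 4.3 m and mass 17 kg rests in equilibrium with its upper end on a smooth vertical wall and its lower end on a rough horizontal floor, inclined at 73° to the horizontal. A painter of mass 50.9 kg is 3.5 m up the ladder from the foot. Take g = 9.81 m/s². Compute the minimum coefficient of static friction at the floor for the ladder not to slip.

ΣF_y = 0: N_floor = 17×9.81 + 50.9×9.81 = 666.1 N.
Torques about the foot: N_wall · 4.3 sin 73° = 17×9.81×2.15 cos 73° + 50.9×9.81×3.5 cos 73° → N_wall = 149.75 N.
ΣF_x = 0: f_floor = N_wall = 149.75 N.
μ_min = f_floor / N_floor = 149.75 / 666.1 = 0.2248.

μ_min ≈ 0.225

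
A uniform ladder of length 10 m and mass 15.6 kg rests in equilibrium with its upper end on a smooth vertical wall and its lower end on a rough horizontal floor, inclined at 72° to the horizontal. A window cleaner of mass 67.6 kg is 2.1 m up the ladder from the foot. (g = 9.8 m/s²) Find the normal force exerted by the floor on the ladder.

N_floor ≈ 815 N

ΣF_y = 0: N_floor = 15.6×9.8 + 67.6×9.8 = 815.36 N.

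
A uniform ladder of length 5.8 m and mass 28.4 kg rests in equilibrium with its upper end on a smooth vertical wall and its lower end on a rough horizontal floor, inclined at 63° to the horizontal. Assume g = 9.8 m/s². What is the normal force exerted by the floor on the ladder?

ΣF_y = 0: N_floor = 28.4×9.8 = 278.32 N.

N_floor ≈ 278 N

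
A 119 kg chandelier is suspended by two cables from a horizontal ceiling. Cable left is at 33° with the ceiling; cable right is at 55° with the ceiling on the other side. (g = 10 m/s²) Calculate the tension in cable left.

Weight W = 119 × 10 = 1190 N acts straight down.
Horizontal: T_left cos 33° = T_right cos 55°  →  T_right = 1.462 T_left.
Vertical: T_left sin 33° + T_right sin 55° = 1190.
Substituting the horizontal relation into the vertical equation gives 1.742 T_left = 1190, so T_left = 683 N.

T_left ≈ 683 N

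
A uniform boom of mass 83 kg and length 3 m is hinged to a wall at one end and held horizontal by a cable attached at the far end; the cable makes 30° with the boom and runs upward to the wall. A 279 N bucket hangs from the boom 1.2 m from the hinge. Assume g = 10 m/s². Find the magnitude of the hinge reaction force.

|H| ≈ 1080 N

Take torques about the hinge: T sin 30° · 3 = 83×10×1.5 + 279×1.2 = 1579.8 N·m.
So T = 1579.8 / (0.5000 × 3) = 1053.2 N.
ΣF_x = 0: H_x = T cos 30° = 912.1 N.
ΣF_y = 0: H_y = (83×10 + 279) − T sin 30° = 1109 − 526.6 = 582.4 N.
|H| = √(H_x² + H_y²) = √((912.1)² + (582.4)²) = 1082.2 N.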